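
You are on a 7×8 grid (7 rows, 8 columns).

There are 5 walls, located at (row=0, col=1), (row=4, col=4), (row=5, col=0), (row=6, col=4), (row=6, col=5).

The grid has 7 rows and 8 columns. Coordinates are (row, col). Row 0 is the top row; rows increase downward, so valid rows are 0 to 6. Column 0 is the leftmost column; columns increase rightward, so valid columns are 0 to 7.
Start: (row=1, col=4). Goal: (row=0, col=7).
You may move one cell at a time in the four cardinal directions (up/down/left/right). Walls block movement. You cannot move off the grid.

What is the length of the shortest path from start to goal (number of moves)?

BFS from (row=1, col=4) until reaching (row=0, col=7):
  Distance 0: (row=1, col=4)
  Distance 1: (row=0, col=4), (row=1, col=3), (row=1, col=5), (row=2, col=4)
  Distance 2: (row=0, col=3), (row=0, col=5), (row=1, col=2), (row=1, col=6), (row=2, col=3), (row=2, col=5), (row=3, col=4)
  Distance 3: (row=0, col=2), (row=0, col=6), (row=1, col=1), (row=1, col=7), (row=2, col=2), (row=2, col=6), (row=3, col=3), (row=3, col=5)
  Distance 4: (row=0, col=7), (row=1, col=0), (row=2, col=1), (row=2, col=7), (row=3, col=2), (row=3, col=6), (row=4, col=3), (row=4, col=5)  <- goal reached here
One shortest path (4 moves): (row=1, col=4) -> (row=1, col=5) -> (row=1, col=6) -> (row=1, col=7) -> (row=0, col=7)

Answer: Shortest path length: 4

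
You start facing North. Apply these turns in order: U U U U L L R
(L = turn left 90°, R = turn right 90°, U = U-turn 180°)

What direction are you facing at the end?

Answer: Final heading: West

Derivation:
Start: North
  U (U-turn (180°)) -> South
  U (U-turn (180°)) -> North
  U (U-turn (180°)) -> South
  U (U-turn (180°)) -> North
  L (left (90° counter-clockwise)) -> West
  L (left (90° counter-clockwise)) -> South
  R (right (90° clockwise)) -> West
Final: West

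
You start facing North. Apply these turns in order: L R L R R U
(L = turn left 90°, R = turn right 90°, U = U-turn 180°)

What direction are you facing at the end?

Answer: Final heading: West

Derivation:
Start: North
  L (left (90° counter-clockwise)) -> West
  R (right (90° clockwise)) -> North
  L (left (90° counter-clockwise)) -> West
  R (right (90° clockwise)) -> North
  R (right (90° clockwise)) -> East
  U (U-turn (180°)) -> West
Final: West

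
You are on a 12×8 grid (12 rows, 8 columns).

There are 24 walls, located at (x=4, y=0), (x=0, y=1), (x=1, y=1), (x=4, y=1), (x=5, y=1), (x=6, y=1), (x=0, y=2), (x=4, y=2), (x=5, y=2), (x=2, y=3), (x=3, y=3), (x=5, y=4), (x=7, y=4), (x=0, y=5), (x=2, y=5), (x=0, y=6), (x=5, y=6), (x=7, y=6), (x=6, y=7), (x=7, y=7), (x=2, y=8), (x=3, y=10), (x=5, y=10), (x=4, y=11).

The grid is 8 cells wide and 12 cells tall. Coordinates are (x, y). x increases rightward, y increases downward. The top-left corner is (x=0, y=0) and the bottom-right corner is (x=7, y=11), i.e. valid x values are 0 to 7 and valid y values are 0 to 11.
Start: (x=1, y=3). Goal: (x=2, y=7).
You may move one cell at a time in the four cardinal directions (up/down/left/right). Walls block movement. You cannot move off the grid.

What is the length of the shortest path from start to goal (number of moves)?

BFS from (x=1, y=3) until reaching (x=2, y=7):
  Distance 0: (x=1, y=3)
  Distance 1: (x=1, y=2), (x=0, y=3), (x=1, y=4)
  Distance 2: (x=2, y=2), (x=0, y=4), (x=2, y=4), (x=1, y=5)
  Distance 3: (x=2, y=1), (x=3, y=2), (x=3, y=4), (x=1, y=6)
  Distance 4: (x=2, y=0), (x=3, y=1), (x=4, y=4), (x=3, y=5), (x=2, y=6), (x=1, y=7)
  Distance 5: (x=1, y=0), (x=3, y=0), (x=4, y=3), (x=4, y=5), (x=3, y=6), (x=0, y=7), (x=2, y=7), (x=1, y=8)  <- goal reached here
One shortest path (5 moves): (x=1, y=3) -> (x=1, y=4) -> (x=1, y=5) -> (x=1, y=6) -> (x=2, y=6) -> (x=2, y=7)

Answer: Shortest path length: 5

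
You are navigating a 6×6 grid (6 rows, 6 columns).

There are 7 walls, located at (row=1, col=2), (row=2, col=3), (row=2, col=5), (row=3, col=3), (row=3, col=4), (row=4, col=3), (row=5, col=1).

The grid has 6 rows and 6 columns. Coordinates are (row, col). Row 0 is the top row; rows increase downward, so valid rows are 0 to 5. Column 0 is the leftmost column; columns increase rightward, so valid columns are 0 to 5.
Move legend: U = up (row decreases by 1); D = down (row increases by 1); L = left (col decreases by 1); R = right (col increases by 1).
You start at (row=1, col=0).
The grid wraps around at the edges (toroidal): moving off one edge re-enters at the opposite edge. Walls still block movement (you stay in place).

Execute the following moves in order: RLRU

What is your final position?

Answer: Final position: (row=0, col=1)

Derivation:
Start: (row=1, col=0)
  R (right): (row=1, col=0) -> (row=1, col=1)
  L (left): (row=1, col=1) -> (row=1, col=0)
  R (right): (row=1, col=0) -> (row=1, col=1)
  U (up): (row=1, col=1) -> (row=0, col=1)
Final: (row=0, col=1)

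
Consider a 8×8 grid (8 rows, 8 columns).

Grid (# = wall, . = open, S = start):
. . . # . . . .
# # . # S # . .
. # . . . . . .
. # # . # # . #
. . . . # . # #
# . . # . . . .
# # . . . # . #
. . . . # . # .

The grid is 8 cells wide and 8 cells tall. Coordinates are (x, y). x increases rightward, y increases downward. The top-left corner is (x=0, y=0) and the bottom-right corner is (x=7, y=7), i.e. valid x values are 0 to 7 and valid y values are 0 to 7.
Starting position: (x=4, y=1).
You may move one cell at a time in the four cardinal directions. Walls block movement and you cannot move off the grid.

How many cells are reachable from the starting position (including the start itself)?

BFS flood-fill from (x=4, y=1):
  Distance 0: (x=4, y=1)
  Distance 1: (x=4, y=0), (x=4, y=2)
  Distance 2: (x=5, y=0), (x=3, y=2), (x=5, y=2)
  Distance 3: (x=6, y=0), (x=2, y=2), (x=6, y=2), (x=3, y=3)
  Distance 4: (x=7, y=0), (x=2, y=1), (x=6, y=1), (x=7, y=2), (x=6, y=3), (x=3, y=4)
  Distance 5: (x=2, y=0), (x=7, y=1), (x=2, y=4)
  Distance 6: (x=1, y=0), (x=1, y=4), (x=2, y=5)
  Distance 7: (x=0, y=0), (x=0, y=4), (x=1, y=5), (x=2, y=6)
  Distance 8: (x=0, y=3), (x=3, y=6), (x=2, y=7)
  Distance 9: (x=0, y=2), (x=4, y=6), (x=1, y=7), (x=3, y=7)
  Distance 10: (x=4, y=5), (x=0, y=7)
  Distance 11: (x=5, y=5)
  Distance 12: (x=5, y=4), (x=6, y=5)
  Distance 13: (x=7, y=5), (x=6, y=6)
Total reachable: 40 (grid has 42 open cells total)

Answer: Reachable cells: 40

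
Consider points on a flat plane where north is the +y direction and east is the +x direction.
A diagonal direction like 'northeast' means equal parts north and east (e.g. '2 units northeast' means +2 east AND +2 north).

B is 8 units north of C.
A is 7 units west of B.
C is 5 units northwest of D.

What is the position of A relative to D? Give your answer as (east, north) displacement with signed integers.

Place D at the origin (east=0, north=0).
  C is 5 units northwest of D: delta (east=-5, north=+5); C at (east=-5, north=5).
  B is 8 units north of C: delta (east=+0, north=+8); B at (east=-5, north=13).
  A is 7 units west of B: delta (east=-7, north=+0); A at (east=-12, north=13).
Therefore A relative to D: (east=-12, north=13).

Answer: A is at (east=-12, north=13) relative to D.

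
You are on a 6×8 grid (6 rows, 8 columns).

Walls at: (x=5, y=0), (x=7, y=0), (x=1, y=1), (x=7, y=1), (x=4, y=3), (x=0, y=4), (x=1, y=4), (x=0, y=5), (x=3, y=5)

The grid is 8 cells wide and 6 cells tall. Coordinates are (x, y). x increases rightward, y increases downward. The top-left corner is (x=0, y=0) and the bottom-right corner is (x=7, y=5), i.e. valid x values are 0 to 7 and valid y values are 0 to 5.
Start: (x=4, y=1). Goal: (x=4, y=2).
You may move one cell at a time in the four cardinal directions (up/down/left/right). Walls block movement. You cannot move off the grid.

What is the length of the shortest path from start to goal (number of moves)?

Answer: Shortest path length: 1

Derivation:
BFS from (x=4, y=1) until reaching (x=4, y=2):
  Distance 0: (x=4, y=1)
  Distance 1: (x=4, y=0), (x=3, y=1), (x=5, y=1), (x=4, y=2)  <- goal reached here
One shortest path (1 moves): (x=4, y=1) -> (x=4, y=2)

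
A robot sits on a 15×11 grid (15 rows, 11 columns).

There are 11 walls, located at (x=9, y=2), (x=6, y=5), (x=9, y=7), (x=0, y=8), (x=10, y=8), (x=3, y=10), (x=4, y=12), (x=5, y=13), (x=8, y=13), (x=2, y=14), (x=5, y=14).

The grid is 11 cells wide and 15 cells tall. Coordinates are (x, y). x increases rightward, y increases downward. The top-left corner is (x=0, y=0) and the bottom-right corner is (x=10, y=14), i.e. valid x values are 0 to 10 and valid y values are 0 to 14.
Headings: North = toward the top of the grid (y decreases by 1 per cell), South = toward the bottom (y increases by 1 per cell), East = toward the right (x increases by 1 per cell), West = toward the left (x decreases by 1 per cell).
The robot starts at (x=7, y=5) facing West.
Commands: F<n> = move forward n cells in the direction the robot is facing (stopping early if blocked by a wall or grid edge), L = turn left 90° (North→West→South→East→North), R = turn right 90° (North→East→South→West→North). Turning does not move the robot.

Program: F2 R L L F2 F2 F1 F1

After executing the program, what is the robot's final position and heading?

Start: (x=7, y=5), facing West
  F2: move forward 0/2 (blocked), now at (x=7, y=5)
  R: turn right, now facing North
  L: turn left, now facing West
  L: turn left, now facing South
  F2: move forward 2, now at (x=7, y=7)
  F2: move forward 2, now at (x=7, y=9)
  F1: move forward 1, now at (x=7, y=10)
  F1: move forward 1, now at (x=7, y=11)
Final: (x=7, y=11), facing South

Answer: Final position: (x=7, y=11), facing South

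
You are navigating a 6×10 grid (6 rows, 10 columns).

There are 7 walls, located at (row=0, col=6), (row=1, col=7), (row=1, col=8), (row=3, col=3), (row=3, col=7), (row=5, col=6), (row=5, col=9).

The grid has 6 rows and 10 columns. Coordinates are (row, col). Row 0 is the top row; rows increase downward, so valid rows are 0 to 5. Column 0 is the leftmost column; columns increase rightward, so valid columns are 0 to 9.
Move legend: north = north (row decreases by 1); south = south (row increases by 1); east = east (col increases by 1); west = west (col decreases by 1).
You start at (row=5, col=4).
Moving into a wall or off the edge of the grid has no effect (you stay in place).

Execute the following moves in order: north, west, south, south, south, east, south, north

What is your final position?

Start: (row=5, col=4)
  north (north): (row=5, col=4) -> (row=4, col=4)
  west (west): (row=4, col=4) -> (row=4, col=3)
  south (south): (row=4, col=3) -> (row=5, col=3)
  south (south): blocked, stay at (row=5, col=3)
  south (south): blocked, stay at (row=5, col=3)
  east (east): (row=5, col=3) -> (row=5, col=4)
  south (south): blocked, stay at (row=5, col=4)
  north (north): (row=5, col=4) -> (row=4, col=4)
Final: (row=4, col=4)

Answer: Final position: (row=4, col=4)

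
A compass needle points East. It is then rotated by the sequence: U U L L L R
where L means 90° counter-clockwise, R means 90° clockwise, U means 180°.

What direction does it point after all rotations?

Answer: Final heading: West

Derivation:
Start: East
  U (U-turn (180°)) -> West
  U (U-turn (180°)) -> East
  L (left (90° counter-clockwise)) -> North
  L (left (90° counter-clockwise)) -> West
  L (left (90° counter-clockwise)) -> South
  R (right (90° clockwise)) -> West
Final: West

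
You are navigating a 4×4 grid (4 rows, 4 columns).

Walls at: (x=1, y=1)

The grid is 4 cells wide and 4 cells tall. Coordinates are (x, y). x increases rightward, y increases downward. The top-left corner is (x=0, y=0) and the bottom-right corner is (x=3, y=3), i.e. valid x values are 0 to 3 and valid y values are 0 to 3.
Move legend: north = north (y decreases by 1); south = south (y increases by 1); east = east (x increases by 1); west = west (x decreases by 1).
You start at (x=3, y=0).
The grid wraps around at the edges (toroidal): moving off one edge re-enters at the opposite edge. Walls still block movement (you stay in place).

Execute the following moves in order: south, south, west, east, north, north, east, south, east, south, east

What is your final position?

Answer: Final position: (x=1, y=2)

Derivation:
Start: (x=3, y=0)
  south (south): (x=3, y=0) -> (x=3, y=1)
  south (south): (x=3, y=1) -> (x=3, y=2)
  west (west): (x=3, y=2) -> (x=2, y=2)
  east (east): (x=2, y=2) -> (x=3, y=2)
  north (north): (x=3, y=2) -> (x=3, y=1)
  north (north): (x=3, y=1) -> (x=3, y=0)
  east (east): (x=3, y=0) -> (x=0, y=0)
  south (south): (x=0, y=0) -> (x=0, y=1)
  east (east): blocked, stay at (x=0, y=1)
  south (south): (x=0, y=1) -> (x=0, y=2)
  east (east): (x=0, y=2) -> (x=1, y=2)
Final: (x=1, y=2)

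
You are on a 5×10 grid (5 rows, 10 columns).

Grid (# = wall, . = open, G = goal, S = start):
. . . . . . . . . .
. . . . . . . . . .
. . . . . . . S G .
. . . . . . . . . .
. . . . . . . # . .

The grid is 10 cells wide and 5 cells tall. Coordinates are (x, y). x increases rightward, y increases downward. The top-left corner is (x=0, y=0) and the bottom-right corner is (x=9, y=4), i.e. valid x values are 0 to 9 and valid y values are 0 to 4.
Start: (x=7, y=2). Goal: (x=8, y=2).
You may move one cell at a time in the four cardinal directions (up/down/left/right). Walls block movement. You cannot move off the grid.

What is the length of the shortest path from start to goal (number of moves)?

Answer: Shortest path length: 1

Derivation:
BFS from (x=7, y=2) until reaching (x=8, y=2):
  Distance 0: (x=7, y=2)
  Distance 1: (x=7, y=1), (x=6, y=2), (x=8, y=2), (x=7, y=3)  <- goal reached here
One shortest path (1 moves): (x=7, y=2) -> (x=8, y=2)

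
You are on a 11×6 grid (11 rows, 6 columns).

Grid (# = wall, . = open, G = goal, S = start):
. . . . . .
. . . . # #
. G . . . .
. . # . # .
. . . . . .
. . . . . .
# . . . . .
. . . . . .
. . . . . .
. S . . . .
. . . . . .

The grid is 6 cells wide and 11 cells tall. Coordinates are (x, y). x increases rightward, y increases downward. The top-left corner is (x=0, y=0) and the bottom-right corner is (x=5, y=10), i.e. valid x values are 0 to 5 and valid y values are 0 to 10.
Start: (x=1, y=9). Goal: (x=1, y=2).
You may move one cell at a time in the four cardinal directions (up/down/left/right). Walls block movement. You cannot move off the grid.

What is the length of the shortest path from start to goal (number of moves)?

Answer: Shortest path length: 7

Derivation:
BFS from (x=1, y=9) until reaching (x=1, y=2):
  Distance 0: (x=1, y=9)
  Distance 1: (x=1, y=8), (x=0, y=9), (x=2, y=9), (x=1, y=10)
  Distance 2: (x=1, y=7), (x=0, y=8), (x=2, y=8), (x=3, y=9), (x=0, y=10), (x=2, y=10)
  Distance 3: (x=1, y=6), (x=0, y=7), (x=2, y=7), (x=3, y=8), (x=4, y=9), (x=3, y=10)
  Distance 4: (x=1, y=5), (x=2, y=6), (x=3, y=7), (x=4, y=8), (x=5, y=9), (x=4, y=10)
  Distance 5: (x=1, y=4), (x=0, y=5), (x=2, y=5), (x=3, y=6), (x=4, y=7), (x=5, y=8), (x=5, y=10)
  Distance 6: (x=1, y=3), (x=0, y=4), (x=2, y=4), (x=3, y=5), (x=4, y=6), (x=5, y=7)
  Distance 7: (x=1, y=2), (x=0, y=3), (x=3, y=4), (x=4, y=5), (x=5, y=6)  <- goal reached here
One shortest path (7 moves): (x=1, y=9) -> (x=1, y=8) -> (x=1, y=7) -> (x=1, y=6) -> (x=1, y=5) -> (x=1, y=4) -> (x=1, y=3) -> (x=1, y=2)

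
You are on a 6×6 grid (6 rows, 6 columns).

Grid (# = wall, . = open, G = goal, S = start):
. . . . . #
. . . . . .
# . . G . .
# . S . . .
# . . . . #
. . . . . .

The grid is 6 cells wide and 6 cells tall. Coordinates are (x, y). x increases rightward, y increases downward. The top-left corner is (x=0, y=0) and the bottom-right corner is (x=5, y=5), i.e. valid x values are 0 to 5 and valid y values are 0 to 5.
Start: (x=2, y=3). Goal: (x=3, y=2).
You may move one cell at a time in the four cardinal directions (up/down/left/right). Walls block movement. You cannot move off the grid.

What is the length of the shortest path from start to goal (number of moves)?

Answer: Shortest path length: 2

Derivation:
BFS from (x=2, y=3) until reaching (x=3, y=2):
  Distance 0: (x=2, y=3)
  Distance 1: (x=2, y=2), (x=1, y=3), (x=3, y=3), (x=2, y=4)
  Distance 2: (x=2, y=1), (x=1, y=2), (x=3, y=2), (x=4, y=3), (x=1, y=4), (x=3, y=4), (x=2, y=5)  <- goal reached here
One shortest path (2 moves): (x=2, y=3) -> (x=3, y=3) -> (x=3, y=2)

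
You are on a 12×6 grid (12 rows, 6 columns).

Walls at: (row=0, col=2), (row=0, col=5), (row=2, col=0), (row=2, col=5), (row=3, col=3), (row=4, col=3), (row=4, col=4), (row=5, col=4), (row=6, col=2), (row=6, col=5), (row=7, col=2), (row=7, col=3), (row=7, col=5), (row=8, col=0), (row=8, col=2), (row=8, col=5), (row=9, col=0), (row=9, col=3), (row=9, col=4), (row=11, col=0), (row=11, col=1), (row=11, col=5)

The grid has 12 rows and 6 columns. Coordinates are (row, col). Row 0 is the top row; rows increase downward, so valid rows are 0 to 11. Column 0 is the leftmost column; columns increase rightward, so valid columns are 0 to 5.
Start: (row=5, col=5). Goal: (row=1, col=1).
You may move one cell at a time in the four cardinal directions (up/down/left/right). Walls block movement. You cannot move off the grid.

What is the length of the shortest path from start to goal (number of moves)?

BFS from (row=5, col=5) until reaching (row=1, col=1):
  Distance 0: (row=5, col=5)
  Distance 1: (row=4, col=5)
  Distance 2: (row=3, col=5)
  Distance 3: (row=3, col=4)
  Distance 4: (row=2, col=4)
  Distance 5: (row=1, col=4), (row=2, col=3)
  Distance 6: (row=0, col=4), (row=1, col=3), (row=1, col=5), (row=2, col=2)
  Distance 7: (row=0, col=3), (row=1, col=2), (row=2, col=1), (row=3, col=2)
  Distance 8: (row=1, col=1), (row=3, col=1), (row=4, col=2)  <- goal reached here
One shortest path (8 moves): (row=5, col=5) -> (row=4, col=5) -> (row=3, col=5) -> (row=3, col=4) -> (row=2, col=4) -> (row=2, col=3) -> (row=2, col=2) -> (row=2, col=1) -> (row=1, col=1)

Answer: Shortest path length: 8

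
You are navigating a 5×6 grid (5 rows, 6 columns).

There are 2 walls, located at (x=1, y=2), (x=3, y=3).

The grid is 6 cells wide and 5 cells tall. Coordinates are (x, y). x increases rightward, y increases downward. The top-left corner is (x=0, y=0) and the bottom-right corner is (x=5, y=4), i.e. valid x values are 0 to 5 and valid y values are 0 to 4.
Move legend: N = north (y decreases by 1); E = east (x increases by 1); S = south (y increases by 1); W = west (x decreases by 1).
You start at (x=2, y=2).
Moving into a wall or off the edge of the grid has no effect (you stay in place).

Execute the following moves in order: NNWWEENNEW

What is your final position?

Start: (x=2, y=2)
  N (north): (x=2, y=2) -> (x=2, y=1)
  N (north): (x=2, y=1) -> (x=2, y=0)
  W (west): (x=2, y=0) -> (x=1, y=0)
  W (west): (x=1, y=0) -> (x=0, y=0)
  E (east): (x=0, y=0) -> (x=1, y=0)
  E (east): (x=1, y=0) -> (x=2, y=0)
  N (north): blocked, stay at (x=2, y=0)
  N (north): blocked, stay at (x=2, y=0)
  E (east): (x=2, y=0) -> (x=3, y=0)
  W (west): (x=3, y=0) -> (x=2, y=0)
Final: (x=2, y=0)

Answer: Final position: (x=2, y=0)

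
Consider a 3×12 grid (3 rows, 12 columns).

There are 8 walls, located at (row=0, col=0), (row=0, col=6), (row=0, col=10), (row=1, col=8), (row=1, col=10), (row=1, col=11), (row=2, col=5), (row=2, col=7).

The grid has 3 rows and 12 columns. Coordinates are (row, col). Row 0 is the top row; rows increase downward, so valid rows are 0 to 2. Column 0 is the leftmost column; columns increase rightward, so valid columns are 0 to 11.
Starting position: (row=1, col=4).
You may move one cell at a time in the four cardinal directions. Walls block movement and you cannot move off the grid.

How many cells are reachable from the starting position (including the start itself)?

Answer: Reachable cells: 27

Derivation:
BFS flood-fill from (row=1, col=4):
  Distance 0: (row=1, col=4)
  Distance 1: (row=0, col=4), (row=1, col=3), (row=1, col=5), (row=2, col=4)
  Distance 2: (row=0, col=3), (row=0, col=5), (row=1, col=2), (row=1, col=6), (row=2, col=3)
  Distance 3: (row=0, col=2), (row=1, col=1), (row=1, col=7), (row=2, col=2), (row=2, col=6)
  Distance 4: (row=0, col=1), (row=0, col=7), (row=1, col=0), (row=2, col=1)
  Distance 5: (row=0, col=8), (row=2, col=0)
  Distance 6: (row=0, col=9)
  Distance 7: (row=1, col=9)
  Distance 8: (row=2, col=9)
  Distance 9: (row=2, col=8), (row=2, col=10)
  Distance 10: (row=2, col=11)
Total reachable: 27 (grid has 28 open cells total)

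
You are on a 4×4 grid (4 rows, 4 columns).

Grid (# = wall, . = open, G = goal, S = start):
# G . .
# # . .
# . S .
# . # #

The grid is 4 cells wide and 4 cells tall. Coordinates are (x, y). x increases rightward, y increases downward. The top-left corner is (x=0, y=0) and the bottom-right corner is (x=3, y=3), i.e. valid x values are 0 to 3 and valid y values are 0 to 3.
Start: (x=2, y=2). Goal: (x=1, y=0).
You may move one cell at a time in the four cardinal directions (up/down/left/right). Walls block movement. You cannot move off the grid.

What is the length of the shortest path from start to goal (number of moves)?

BFS from (x=2, y=2) until reaching (x=1, y=0):
  Distance 0: (x=2, y=2)
  Distance 1: (x=2, y=1), (x=1, y=2), (x=3, y=2)
  Distance 2: (x=2, y=0), (x=3, y=1), (x=1, y=3)
  Distance 3: (x=1, y=0), (x=3, y=0)  <- goal reached here
One shortest path (3 moves): (x=2, y=2) -> (x=2, y=1) -> (x=2, y=0) -> (x=1, y=0)

Answer: Shortest path length: 3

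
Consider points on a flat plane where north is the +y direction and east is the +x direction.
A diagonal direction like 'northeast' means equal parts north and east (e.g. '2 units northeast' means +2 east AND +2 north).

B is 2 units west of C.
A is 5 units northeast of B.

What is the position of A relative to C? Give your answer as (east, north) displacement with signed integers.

Answer: A is at (east=3, north=5) relative to C.

Derivation:
Place C at the origin (east=0, north=0).
  B is 2 units west of C: delta (east=-2, north=+0); B at (east=-2, north=0).
  A is 5 units northeast of B: delta (east=+5, north=+5); A at (east=3, north=5).
Therefore A relative to C: (east=3, north=5).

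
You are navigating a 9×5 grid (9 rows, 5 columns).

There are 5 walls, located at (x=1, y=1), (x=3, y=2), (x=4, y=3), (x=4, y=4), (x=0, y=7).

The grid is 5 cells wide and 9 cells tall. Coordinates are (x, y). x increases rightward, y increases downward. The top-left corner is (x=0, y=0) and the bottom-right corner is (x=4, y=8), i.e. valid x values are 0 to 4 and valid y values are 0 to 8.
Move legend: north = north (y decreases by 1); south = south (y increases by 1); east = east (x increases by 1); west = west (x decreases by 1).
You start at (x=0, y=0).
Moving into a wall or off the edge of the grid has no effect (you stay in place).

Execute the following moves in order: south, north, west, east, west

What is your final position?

Answer: Final position: (x=0, y=0)

Derivation:
Start: (x=0, y=0)
  south (south): (x=0, y=0) -> (x=0, y=1)
  north (north): (x=0, y=1) -> (x=0, y=0)
  west (west): blocked, stay at (x=0, y=0)
  east (east): (x=0, y=0) -> (x=1, y=0)
  west (west): (x=1, y=0) -> (x=0, y=0)
Final: (x=0, y=0)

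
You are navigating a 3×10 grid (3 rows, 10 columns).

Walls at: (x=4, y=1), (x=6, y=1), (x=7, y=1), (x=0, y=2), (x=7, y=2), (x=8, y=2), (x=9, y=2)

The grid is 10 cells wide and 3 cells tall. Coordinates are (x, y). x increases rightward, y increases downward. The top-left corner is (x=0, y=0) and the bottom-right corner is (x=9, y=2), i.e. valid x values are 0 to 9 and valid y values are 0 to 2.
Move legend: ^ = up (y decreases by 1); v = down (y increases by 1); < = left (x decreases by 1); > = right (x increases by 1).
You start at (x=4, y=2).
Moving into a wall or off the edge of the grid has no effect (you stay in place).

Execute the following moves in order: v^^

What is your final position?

Answer: Final position: (x=4, y=2)

Derivation:
Start: (x=4, y=2)
  v (down): blocked, stay at (x=4, y=2)
  ^ (up): blocked, stay at (x=4, y=2)
  ^ (up): blocked, stay at (x=4, y=2)
Final: (x=4, y=2)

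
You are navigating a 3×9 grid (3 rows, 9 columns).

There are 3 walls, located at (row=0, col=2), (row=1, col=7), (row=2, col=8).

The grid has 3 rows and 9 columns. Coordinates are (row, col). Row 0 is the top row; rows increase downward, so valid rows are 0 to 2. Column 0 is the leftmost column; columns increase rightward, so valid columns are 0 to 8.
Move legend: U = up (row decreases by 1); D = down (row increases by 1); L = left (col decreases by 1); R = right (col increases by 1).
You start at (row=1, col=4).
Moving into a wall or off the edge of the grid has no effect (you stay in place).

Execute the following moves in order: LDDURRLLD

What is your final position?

Start: (row=1, col=4)
  L (left): (row=1, col=4) -> (row=1, col=3)
  D (down): (row=1, col=3) -> (row=2, col=3)
  D (down): blocked, stay at (row=2, col=3)
  U (up): (row=2, col=3) -> (row=1, col=3)
  R (right): (row=1, col=3) -> (row=1, col=4)
  R (right): (row=1, col=4) -> (row=1, col=5)
  L (left): (row=1, col=5) -> (row=1, col=4)
  L (left): (row=1, col=4) -> (row=1, col=3)
  D (down): (row=1, col=3) -> (row=2, col=3)
Final: (row=2, col=3)

Answer: Final position: (row=2, col=3)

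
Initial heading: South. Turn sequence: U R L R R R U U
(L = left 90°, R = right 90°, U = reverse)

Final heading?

Answer: Final heading: West

Derivation:
Start: South
  U (U-turn (180°)) -> North
  R (right (90° clockwise)) -> East
  L (left (90° counter-clockwise)) -> North
  R (right (90° clockwise)) -> East
  R (right (90° clockwise)) -> South
  R (right (90° clockwise)) -> West
  U (U-turn (180°)) -> East
  U (U-turn (180°)) -> West
Final: West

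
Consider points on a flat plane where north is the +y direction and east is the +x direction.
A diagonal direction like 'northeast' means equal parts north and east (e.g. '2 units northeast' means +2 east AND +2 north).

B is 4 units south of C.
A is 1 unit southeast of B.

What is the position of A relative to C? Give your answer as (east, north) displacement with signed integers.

Answer: A is at (east=1, north=-5) relative to C.

Derivation:
Place C at the origin (east=0, north=0).
  B is 4 units south of C: delta (east=+0, north=-4); B at (east=0, north=-4).
  A is 1 unit southeast of B: delta (east=+1, north=-1); A at (east=1, north=-5).
Therefore A relative to C: (east=1, north=-5).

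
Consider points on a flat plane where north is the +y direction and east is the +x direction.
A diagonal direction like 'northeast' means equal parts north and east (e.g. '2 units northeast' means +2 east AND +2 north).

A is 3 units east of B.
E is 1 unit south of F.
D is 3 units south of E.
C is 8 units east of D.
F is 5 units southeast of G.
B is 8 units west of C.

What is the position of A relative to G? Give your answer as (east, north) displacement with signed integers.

Place G at the origin (east=0, north=0).
  F is 5 units southeast of G: delta (east=+5, north=-5); F at (east=5, north=-5).
  E is 1 unit south of F: delta (east=+0, north=-1); E at (east=5, north=-6).
  D is 3 units south of E: delta (east=+0, north=-3); D at (east=5, north=-9).
  C is 8 units east of D: delta (east=+8, north=+0); C at (east=13, north=-9).
  B is 8 units west of C: delta (east=-8, north=+0); B at (east=5, north=-9).
  A is 3 units east of B: delta (east=+3, north=+0); A at (east=8, north=-9).
Therefore A relative to G: (east=8, north=-9).

Answer: A is at (east=8, north=-9) relative to G.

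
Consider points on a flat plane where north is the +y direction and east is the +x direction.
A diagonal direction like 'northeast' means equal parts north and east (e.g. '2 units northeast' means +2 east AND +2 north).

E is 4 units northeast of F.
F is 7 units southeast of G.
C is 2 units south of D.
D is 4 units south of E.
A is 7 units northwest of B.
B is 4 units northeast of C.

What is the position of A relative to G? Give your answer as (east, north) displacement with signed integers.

Answer: A is at (east=8, north=2) relative to G.

Derivation:
Place G at the origin (east=0, north=0).
  F is 7 units southeast of G: delta (east=+7, north=-7); F at (east=7, north=-7).
  E is 4 units northeast of F: delta (east=+4, north=+4); E at (east=11, north=-3).
  D is 4 units south of E: delta (east=+0, north=-4); D at (east=11, north=-7).
  C is 2 units south of D: delta (east=+0, north=-2); C at (east=11, north=-9).
  B is 4 units northeast of C: delta (east=+4, north=+4); B at (east=15, north=-5).
  A is 7 units northwest of B: delta (east=-7, north=+7); A at (east=8, north=2).
Therefore A relative to G: (east=8, north=2).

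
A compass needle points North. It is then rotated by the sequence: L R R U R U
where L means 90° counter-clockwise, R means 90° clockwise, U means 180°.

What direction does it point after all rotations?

Answer: Final heading: South

Derivation:
Start: North
  L (left (90° counter-clockwise)) -> West
  R (right (90° clockwise)) -> North
  R (right (90° clockwise)) -> East
  U (U-turn (180°)) -> West
  R (right (90° clockwise)) -> North
  U (U-turn (180°)) -> South
Final: South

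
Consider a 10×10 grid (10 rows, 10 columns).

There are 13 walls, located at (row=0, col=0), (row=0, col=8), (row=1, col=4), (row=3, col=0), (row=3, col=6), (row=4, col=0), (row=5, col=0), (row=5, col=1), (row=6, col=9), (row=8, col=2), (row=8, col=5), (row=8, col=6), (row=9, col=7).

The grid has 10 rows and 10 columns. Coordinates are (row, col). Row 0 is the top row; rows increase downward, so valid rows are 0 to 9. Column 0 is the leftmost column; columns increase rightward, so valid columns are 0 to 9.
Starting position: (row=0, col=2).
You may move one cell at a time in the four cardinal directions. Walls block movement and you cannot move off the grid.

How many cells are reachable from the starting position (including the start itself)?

Answer: Reachable cells: 87

Derivation:
BFS flood-fill from (row=0, col=2):
  Distance 0: (row=0, col=2)
  Distance 1: (row=0, col=1), (row=0, col=3), (row=1, col=2)
  Distance 2: (row=0, col=4), (row=1, col=1), (row=1, col=3), (row=2, col=2)
  Distance 3: (row=0, col=5), (row=1, col=0), (row=2, col=1), (row=2, col=3), (row=3, col=2)
  Distance 4: (row=0, col=6), (row=1, col=5), (row=2, col=0), (row=2, col=4), (row=3, col=1), (row=3, col=3), (row=4, col=2)
  Distance 5: (row=0, col=7), (row=1, col=6), (row=2, col=5), (row=3, col=4), (row=4, col=1), (row=4, col=3), (row=5, col=2)
  Distance 6: (row=1, col=7), (row=2, col=6), (row=3, col=5), (row=4, col=4), (row=5, col=3), (row=6, col=2)
  Distance 7: (row=1, col=8), (row=2, col=7), (row=4, col=5), (row=5, col=4), (row=6, col=1), (row=6, col=3), (row=7, col=2)
  Distance 8: (row=1, col=9), (row=2, col=8), (row=3, col=7), (row=4, col=6), (row=5, col=5), (row=6, col=0), (row=6, col=4), (row=7, col=1), (row=7, col=3)
  Distance 9: (row=0, col=9), (row=2, col=9), (row=3, col=8), (row=4, col=7), (row=5, col=6), (row=6, col=5), (row=7, col=0), (row=7, col=4), (row=8, col=1), (row=8, col=3)
  Distance 10: (row=3, col=9), (row=4, col=8), (row=5, col=7), (row=6, col=6), (row=7, col=5), (row=8, col=0), (row=8, col=4), (row=9, col=1), (row=9, col=3)
  Distance 11: (row=4, col=9), (row=5, col=8), (row=6, col=7), (row=7, col=6), (row=9, col=0), (row=9, col=2), (row=9, col=4)
  Distance 12: (row=5, col=9), (row=6, col=8), (row=7, col=7), (row=9, col=5)
  Distance 13: (row=7, col=8), (row=8, col=7), (row=9, col=6)
  Distance 14: (row=7, col=9), (row=8, col=8)
  Distance 15: (row=8, col=9), (row=9, col=8)
  Distance 16: (row=9, col=9)
Total reachable: 87 (grid has 87 open cells total)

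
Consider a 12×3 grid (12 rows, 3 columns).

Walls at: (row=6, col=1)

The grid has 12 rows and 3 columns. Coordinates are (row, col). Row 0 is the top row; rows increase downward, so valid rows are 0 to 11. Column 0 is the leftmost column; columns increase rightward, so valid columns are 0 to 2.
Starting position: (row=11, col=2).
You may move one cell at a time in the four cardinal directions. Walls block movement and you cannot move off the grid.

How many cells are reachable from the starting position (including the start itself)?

Answer: Reachable cells: 35

Derivation:
BFS flood-fill from (row=11, col=2):
  Distance 0: (row=11, col=2)
  Distance 1: (row=10, col=2), (row=11, col=1)
  Distance 2: (row=9, col=2), (row=10, col=1), (row=11, col=0)
  Distance 3: (row=8, col=2), (row=9, col=1), (row=10, col=0)
  Distance 4: (row=7, col=2), (row=8, col=1), (row=9, col=0)
  Distance 5: (row=6, col=2), (row=7, col=1), (row=8, col=0)
  Distance 6: (row=5, col=2), (row=7, col=0)
  Distance 7: (row=4, col=2), (row=5, col=1), (row=6, col=0)
  Distance 8: (row=3, col=2), (row=4, col=1), (row=5, col=0)
  Distance 9: (row=2, col=2), (row=3, col=1), (row=4, col=0)
  Distance 10: (row=1, col=2), (row=2, col=1), (row=3, col=0)
  Distance 11: (row=0, col=2), (row=1, col=1), (row=2, col=0)
  Distance 12: (row=0, col=1), (row=1, col=0)
  Distance 13: (row=0, col=0)
Total reachable: 35 (grid has 35 open cells total)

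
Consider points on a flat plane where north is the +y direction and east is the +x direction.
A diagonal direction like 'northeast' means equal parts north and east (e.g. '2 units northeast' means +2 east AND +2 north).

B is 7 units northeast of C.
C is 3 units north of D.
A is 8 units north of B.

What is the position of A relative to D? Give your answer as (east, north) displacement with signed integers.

Place D at the origin (east=0, north=0).
  C is 3 units north of D: delta (east=+0, north=+3); C at (east=0, north=3).
  B is 7 units northeast of C: delta (east=+7, north=+7); B at (east=7, north=10).
  A is 8 units north of B: delta (east=+0, north=+8); A at (east=7, north=18).
Therefore A relative to D: (east=7, north=18).

Answer: A is at (east=7, north=18) relative to D.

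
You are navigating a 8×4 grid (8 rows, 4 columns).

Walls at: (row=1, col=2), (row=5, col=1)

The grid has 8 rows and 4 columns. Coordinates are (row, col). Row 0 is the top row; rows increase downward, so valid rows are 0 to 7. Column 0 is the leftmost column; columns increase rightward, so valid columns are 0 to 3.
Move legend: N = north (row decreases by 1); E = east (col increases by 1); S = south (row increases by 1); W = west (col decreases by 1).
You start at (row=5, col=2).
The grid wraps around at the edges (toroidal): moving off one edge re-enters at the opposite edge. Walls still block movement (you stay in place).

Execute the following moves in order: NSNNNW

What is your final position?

Start: (row=5, col=2)
  N (north): (row=5, col=2) -> (row=4, col=2)
  S (south): (row=4, col=2) -> (row=5, col=2)
  N (north): (row=5, col=2) -> (row=4, col=2)
  N (north): (row=4, col=2) -> (row=3, col=2)
  N (north): (row=3, col=2) -> (row=2, col=2)
  W (west): (row=2, col=2) -> (row=2, col=1)
Final: (row=2, col=1)

Answer: Final position: (row=2, col=1)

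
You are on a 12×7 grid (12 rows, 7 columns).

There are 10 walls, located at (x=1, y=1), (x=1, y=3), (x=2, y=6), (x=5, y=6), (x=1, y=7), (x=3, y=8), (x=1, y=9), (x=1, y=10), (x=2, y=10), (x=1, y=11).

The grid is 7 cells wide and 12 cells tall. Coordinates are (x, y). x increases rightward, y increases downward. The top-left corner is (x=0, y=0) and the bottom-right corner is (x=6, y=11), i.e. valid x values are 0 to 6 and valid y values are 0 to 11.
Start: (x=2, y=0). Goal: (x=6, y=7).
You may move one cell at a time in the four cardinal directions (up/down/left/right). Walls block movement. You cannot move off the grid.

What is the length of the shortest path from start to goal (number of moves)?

BFS from (x=2, y=0) until reaching (x=6, y=7):
  Distance 0: (x=2, y=0)
  Distance 1: (x=1, y=0), (x=3, y=0), (x=2, y=1)
  Distance 2: (x=0, y=0), (x=4, y=0), (x=3, y=1), (x=2, y=2)
  Distance 3: (x=5, y=0), (x=0, y=1), (x=4, y=1), (x=1, y=2), (x=3, y=2), (x=2, y=3)
  Distance 4: (x=6, y=0), (x=5, y=1), (x=0, y=2), (x=4, y=2), (x=3, y=3), (x=2, y=4)
  Distance 5: (x=6, y=1), (x=5, y=2), (x=0, y=3), (x=4, y=3), (x=1, y=4), (x=3, y=4), (x=2, y=5)
  Distance 6: (x=6, y=2), (x=5, y=3), (x=0, y=4), (x=4, y=4), (x=1, y=5), (x=3, y=5)
  Distance 7: (x=6, y=3), (x=5, y=4), (x=0, y=5), (x=4, y=5), (x=1, y=6), (x=3, y=6)
  Distance 8: (x=6, y=4), (x=5, y=5), (x=0, y=6), (x=4, y=6), (x=3, y=7)
  Distance 9: (x=6, y=5), (x=0, y=7), (x=2, y=7), (x=4, y=7)
  Distance 10: (x=6, y=6), (x=5, y=7), (x=0, y=8), (x=2, y=8), (x=4, y=8)
  Distance 11: (x=6, y=7), (x=1, y=8), (x=5, y=8), (x=0, y=9), (x=2, y=9), (x=4, y=9)  <- goal reached here
One shortest path (11 moves): (x=2, y=0) -> (x=3, y=0) -> (x=4, y=0) -> (x=5, y=0) -> (x=6, y=0) -> (x=6, y=1) -> (x=6, y=2) -> (x=6, y=3) -> (x=6, y=4) -> (x=6, y=5) -> (x=6, y=6) -> (x=6, y=7)

Answer: Shortest path length: 11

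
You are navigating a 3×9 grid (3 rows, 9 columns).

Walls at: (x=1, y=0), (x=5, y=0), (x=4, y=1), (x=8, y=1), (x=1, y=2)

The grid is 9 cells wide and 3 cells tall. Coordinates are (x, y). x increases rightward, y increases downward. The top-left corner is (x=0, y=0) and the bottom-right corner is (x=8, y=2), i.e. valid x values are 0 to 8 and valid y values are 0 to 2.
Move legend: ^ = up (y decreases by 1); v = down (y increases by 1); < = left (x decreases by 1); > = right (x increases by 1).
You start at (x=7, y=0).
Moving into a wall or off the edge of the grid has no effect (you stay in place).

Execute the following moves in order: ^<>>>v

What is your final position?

Answer: Final position: (x=8, y=0)

Derivation:
Start: (x=7, y=0)
  ^ (up): blocked, stay at (x=7, y=0)
  < (left): (x=7, y=0) -> (x=6, y=0)
  > (right): (x=6, y=0) -> (x=7, y=0)
  > (right): (x=7, y=0) -> (x=8, y=0)
  > (right): blocked, stay at (x=8, y=0)
  v (down): blocked, stay at (x=8, y=0)
Final: (x=8, y=0)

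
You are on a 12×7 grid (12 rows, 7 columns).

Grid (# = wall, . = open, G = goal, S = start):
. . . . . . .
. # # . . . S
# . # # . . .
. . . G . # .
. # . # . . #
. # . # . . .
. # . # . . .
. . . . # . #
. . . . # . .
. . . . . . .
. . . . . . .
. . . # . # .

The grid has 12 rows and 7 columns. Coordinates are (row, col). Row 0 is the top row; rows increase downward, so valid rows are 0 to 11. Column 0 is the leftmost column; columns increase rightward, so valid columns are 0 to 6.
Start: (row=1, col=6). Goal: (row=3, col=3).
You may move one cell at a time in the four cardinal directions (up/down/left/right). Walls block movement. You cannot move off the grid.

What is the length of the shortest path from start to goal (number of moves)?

Answer: Shortest path length: 5

Derivation:
BFS from (row=1, col=6) until reaching (row=3, col=3):
  Distance 0: (row=1, col=6)
  Distance 1: (row=0, col=6), (row=1, col=5), (row=2, col=6)
  Distance 2: (row=0, col=5), (row=1, col=4), (row=2, col=5), (row=3, col=6)
  Distance 3: (row=0, col=4), (row=1, col=3), (row=2, col=4)
  Distance 4: (row=0, col=3), (row=3, col=4)
  Distance 5: (row=0, col=2), (row=3, col=3), (row=4, col=4)  <- goal reached here
One shortest path (5 moves): (row=1, col=6) -> (row=1, col=5) -> (row=1, col=4) -> (row=2, col=4) -> (row=3, col=4) -> (row=3, col=3)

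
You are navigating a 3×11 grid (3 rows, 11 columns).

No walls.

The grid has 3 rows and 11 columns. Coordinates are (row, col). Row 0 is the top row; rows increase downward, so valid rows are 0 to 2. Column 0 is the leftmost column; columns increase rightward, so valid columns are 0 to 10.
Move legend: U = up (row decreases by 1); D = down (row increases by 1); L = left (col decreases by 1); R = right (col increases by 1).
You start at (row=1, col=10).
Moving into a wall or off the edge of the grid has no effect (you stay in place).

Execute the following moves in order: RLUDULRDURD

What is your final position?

Start: (row=1, col=10)
  R (right): blocked, stay at (row=1, col=10)
  L (left): (row=1, col=10) -> (row=1, col=9)
  U (up): (row=1, col=9) -> (row=0, col=9)
  D (down): (row=0, col=9) -> (row=1, col=9)
  U (up): (row=1, col=9) -> (row=0, col=9)
  L (left): (row=0, col=9) -> (row=0, col=8)
  R (right): (row=0, col=8) -> (row=0, col=9)
  D (down): (row=0, col=9) -> (row=1, col=9)
  U (up): (row=1, col=9) -> (row=0, col=9)
  R (right): (row=0, col=9) -> (row=0, col=10)
  D (down): (row=0, col=10) -> (row=1, col=10)
Final: (row=1, col=10)

Answer: Final position: (row=1, col=10)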